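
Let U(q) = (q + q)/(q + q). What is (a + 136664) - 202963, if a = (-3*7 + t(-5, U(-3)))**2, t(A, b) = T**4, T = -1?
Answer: -65899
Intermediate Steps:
U(q) = 1 (U(q) = (2*q)/((2*q)) = (2*q)*(1/(2*q)) = 1)
t(A, b) = 1 (t(A, b) = (-1)**4 = 1)
a = 400 (a = (-3*7 + 1)**2 = (-21 + 1)**2 = (-20)**2 = 400)
(a + 136664) - 202963 = (400 + 136664) - 202963 = 137064 - 202963 = -65899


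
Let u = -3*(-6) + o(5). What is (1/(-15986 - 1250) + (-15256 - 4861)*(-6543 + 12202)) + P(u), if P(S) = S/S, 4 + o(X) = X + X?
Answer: -1962182470073/17236 ≈ -1.1384e+8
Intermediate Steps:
o(X) = -4 + 2*X (o(X) = -4 + (X + X) = -4 + 2*X)
u = 24 (u = -3*(-6) + (-4 + 2*5) = 18 + (-4 + 10) = 18 + 6 = 24)
P(S) = 1
(1/(-15986 - 1250) + (-15256 - 4861)*(-6543 + 12202)) + P(u) = (1/(-15986 - 1250) + (-15256 - 4861)*(-6543 + 12202)) + 1 = (1/(-17236) - 20117*5659) + 1 = (-1/17236 - 113842103) + 1 = -1962182487309/17236 + 1 = -1962182470073/17236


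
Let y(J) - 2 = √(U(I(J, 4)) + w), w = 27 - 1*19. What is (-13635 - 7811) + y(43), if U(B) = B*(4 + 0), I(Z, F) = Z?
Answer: -21444 + 6*√5 ≈ -21431.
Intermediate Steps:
U(B) = 4*B (U(B) = B*4 = 4*B)
w = 8 (w = 27 - 19 = 8)
y(J) = 2 + √(8 + 4*J) (y(J) = 2 + √(4*J + 8) = 2 + √(8 + 4*J))
(-13635 - 7811) + y(43) = (-13635 - 7811) + (2 + 2*√(2 + 43)) = -21446 + (2 + 2*√45) = -21446 + (2 + 2*(3*√5)) = -21446 + (2 + 6*√5) = -21444 + 6*√5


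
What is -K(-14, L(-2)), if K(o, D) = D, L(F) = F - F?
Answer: 0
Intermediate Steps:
L(F) = 0
-K(-14, L(-2)) = -1*0 = 0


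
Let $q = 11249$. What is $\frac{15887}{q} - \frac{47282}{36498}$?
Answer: $\frac{3426322}{29326143} \approx 0.11684$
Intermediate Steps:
$\frac{15887}{q} - \frac{47282}{36498} = \frac{15887}{11249} - \frac{47282}{36498} = 15887 \cdot \frac{1}{11249} - \frac{23641}{18249} = \frac{15887}{11249} - \frac{23641}{18249} = \frac{3426322}{29326143}$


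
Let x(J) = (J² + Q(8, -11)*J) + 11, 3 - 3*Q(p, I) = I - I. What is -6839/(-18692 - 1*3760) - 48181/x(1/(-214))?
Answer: -49536828619775/11305547436 ≈ -4381.6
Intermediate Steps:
Q(p, I) = 1 (Q(p, I) = 1 - (I - I)/3 = 1 - ⅓*0 = 1 + 0 = 1)
x(J) = 11 + J + J² (x(J) = (J² + 1*J) + 11 = (J² + J) + 11 = (J + J²) + 11 = 11 + J + J²)
-6839/(-18692 - 1*3760) - 48181/x(1/(-214)) = -6839/(-18692 - 1*3760) - 48181/(11 + 1/(-214) + (1/(-214))²) = -6839/(-18692 - 3760) - 48181/(11 - 1/214 + (-1/214)²) = -6839/(-22452) - 48181/(11 - 1/214 + 1/45796) = -6839*(-1/22452) - 48181/503543/45796 = 6839/22452 - 48181*45796/503543 = 6839/22452 - 2206497076/503543 = -49536828619775/11305547436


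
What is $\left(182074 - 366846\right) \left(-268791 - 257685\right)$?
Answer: $97278023472$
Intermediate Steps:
$\left(182074 - 366846\right) \left(-268791 - 257685\right) = - 184772 \left(-268791 - 257685\right) = \left(-184772\right) \left(-526476\right) = 97278023472$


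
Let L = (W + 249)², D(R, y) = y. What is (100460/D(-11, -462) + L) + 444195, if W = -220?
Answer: 102753086/231 ≈ 4.4482e+5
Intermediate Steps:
L = 841 (L = (-220 + 249)² = 29² = 841)
(100460/D(-11, -462) + L) + 444195 = (100460/(-462) + 841) + 444195 = (100460*(-1/462) + 841) + 444195 = (-50230/231 + 841) + 444195 = 144041/231 + 444195 = 102753086/231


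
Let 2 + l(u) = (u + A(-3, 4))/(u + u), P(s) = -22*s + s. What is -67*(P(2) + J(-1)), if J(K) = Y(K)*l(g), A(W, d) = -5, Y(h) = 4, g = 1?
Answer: 3886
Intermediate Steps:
P(s) = -21*s
l(u) = -2 + (-5 + u)/(2*u) (l(u) = -2 + (u - 5)/(u + u) = -2 + (-5 + u)/((2*u)) = -2 + (-5 + u)*(1/(2*u)) = -2 + (-5 + u)/(2*u))
J(K) = -16 (J(K) = 4*((½)*(-5 - 3*1)/1) = 4*((½)*1*(-5 - 3)) = 4*((½)*1*(-8)) = 4*(-4) = -16)
-67*(P(2) + J(-1)) = -67*(-21*2 - 16) = -67*(-42 - 16) = -67*(-58) = 3886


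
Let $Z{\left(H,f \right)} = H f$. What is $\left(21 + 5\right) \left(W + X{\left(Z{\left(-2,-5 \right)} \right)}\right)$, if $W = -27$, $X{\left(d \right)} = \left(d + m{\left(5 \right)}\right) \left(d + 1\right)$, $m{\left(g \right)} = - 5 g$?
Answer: $-4992$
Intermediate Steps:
$X{\left(d \right)} = \left(1 + d\right) \left(-25 + d\right)$ ($X{\left(d \right)} = \left(d - 25\right) \left(d + 1\right) = \left(d - 25\right) \left(1 + d\right) = \left(-25 + d\right) \left(1 + d\right) = \left(1 + d\right) \left(-25 + d\right)$)
$\left(21 + 5\right) \left(W + X{\left(Z{\left(-2,-5 \right)} \right)}\right) = \left(21 + 5\right) \left(-27 - \left(25 - 100 + 24 \left(-2\right) \left(-5\right)\right)\right) = 26 \left(-27 - \left(265 - 100\right)\right) = 26 \left(-27 - 165\right) = 26 \left(-192\right) = -4992$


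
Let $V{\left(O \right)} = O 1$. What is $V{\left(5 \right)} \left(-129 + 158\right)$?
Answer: $145$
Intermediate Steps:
$V{\left(O \right)} = O$
$V{\left(5 \right)} \left(-129 + 158\right) = 5 \left(-129 + 158\right) = 5 \cdot 29 = 145$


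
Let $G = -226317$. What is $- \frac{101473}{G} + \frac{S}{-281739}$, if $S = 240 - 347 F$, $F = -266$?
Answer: $\frac{849452637}{7084702807} \approx 0.1199$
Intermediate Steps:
$S = 92542$ ($S = 240 - -92302 = 240 + 92302 = 92542$)
$- \frac{101473}{G} + \frac{S}{-281739} = - \frac{101473}{-226317} + \frac{92542}{-281739} = \left(-101473\right) \left(- \frac{1}{226317}\right) + 92542 \left(- \frac{1}{281739}\right) = \frac{101473}{226317} - \frac{92542}{281739} = \frac{849452637}{7084702807}$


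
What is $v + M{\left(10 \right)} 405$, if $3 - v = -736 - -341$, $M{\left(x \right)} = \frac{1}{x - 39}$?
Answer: $\frac{11137}{29} \approx 384.03$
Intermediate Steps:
$M{\left(x \right)} = \frac{1}{-39 + x}$
$v = 398$ ($v = 3 - \left(-736 - -341\right) = 3 - \left(-736 + 341\right) = 3 - -395 = 3 + 395 = 398$)
$v + M{\left(10 \right)} 405 = 398 + \frac{1}{-39 + 10} \cdot 405 = 398 + \frac{1}{-29} \cdot 405 = 398 - \frac{405}{29} = \frac{11137}{29}$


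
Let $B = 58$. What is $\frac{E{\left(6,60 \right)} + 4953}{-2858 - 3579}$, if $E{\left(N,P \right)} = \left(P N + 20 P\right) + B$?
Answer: $- \frac{6571}{6437} \approx -1.0208$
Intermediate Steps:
$E{\left(N,P \right)} = 58 + 20 P + N P$ ($E{\left(N,P \right)} = \left(P N + 20 P\right) + 58 = \left(N P + 20 P\right) + 58 = \left(20 P + N P\right) + 58 = 58 + 20 P + N P$)
$\frac{E{\left(6,60 \right)} + 4953}{-2858 - 3579} = \frac{\left(58 + 20 \cdot 60 + 6 \cdot 60\right) + 4953}{-2858 - 3579} = \frac{\left(58 + 1200 + 360\right) + 4953}{-6437} = \left(1618 + 4953\right) \left(- \frac{1}{6437}\right) = 6571 \left(- \frac{1}{6437}\right) = - \frac{6571}{6437}$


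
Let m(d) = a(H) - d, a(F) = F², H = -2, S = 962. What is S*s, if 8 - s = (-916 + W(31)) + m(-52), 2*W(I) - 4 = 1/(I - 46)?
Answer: 12496861/15 ≈ 8.3312e+5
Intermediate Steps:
W(I) = 2 + 1/(2*(-46 + I)) (W(I) = 2 + 1/(2*(I - 46)) = 2 + 1/(2*(-46 + I)))
m(d) = 4 - d (m(d) = (-2)² - d = 4 - d)
s = 25981/30 (s = 8 - ((-916 + (-183 + 4*31)/(2*(-46 + 31))) + (4 - 1*(-52))) = 8 - ((-916 + (½)*(-183 + 124)/(-15)) + (4 + 52)) = 8 - ((-916 + (½)*(-1/15)*(-59)) + 56) = 8 - ((-916 + 59/30) + 56) = 8 - (-27421/30 + 56) = 8 - 1*(-25741/30) = 8 + 25741/30 = 25981/30 ≈ 866.03)
S*s = 962*(25981/30) = 12496861/15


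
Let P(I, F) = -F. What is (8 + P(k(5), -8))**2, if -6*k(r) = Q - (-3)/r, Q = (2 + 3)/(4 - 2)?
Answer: 256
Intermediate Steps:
Q = 5/2 ≈ 2.5000
k(r) = -5/12 - 1/(2*r) (k(r) = -(5/2 - (-3)/r)/6 = -(5/2 + 3/r)/6 = -5/12 - 1/(2*r))
(8 + P(k(5), -8))**2 = (8 - 1*(-8))**2 = (8 + 8)**2 = 16**2 = 256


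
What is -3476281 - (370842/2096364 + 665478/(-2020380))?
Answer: -102247363296537402/29412860405 ≈ -3.4763e+6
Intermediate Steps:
-3476281 - (370842/2096364 + 665478/(-2020380)) = -3476281 - (370842*(1/2096364) + 665478*(-1/2020380)) = -3476281 - (61807/349394 - 110913/336730) = -3476281 - 1*(-4485016403/29412860405) = -3476281 + 4485016403/29412860405 = -102247363296537402/29412860405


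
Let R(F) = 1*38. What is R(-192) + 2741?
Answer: 2779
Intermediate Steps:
R(F) = 38
R(-192) + 2741 = 38 + 2741 = 2779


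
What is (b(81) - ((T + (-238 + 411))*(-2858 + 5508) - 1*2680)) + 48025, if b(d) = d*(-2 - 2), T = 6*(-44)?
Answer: 291531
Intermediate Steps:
T = -264
b(d) = -4*d (b(d) = d*(-4) = -4*d)
(b(81) - ((T + (-238 + 411))*(-2858 + 5508) - 1*2680)) + 48025 = (-4*81 - ((-264 + (-238 + 411))*(-2858 + 5508) - 1*2680)) + 48025 = (-324 - ((-264 + 173)*2650 - 2680)) + 48025 = (-324 - (-91*2650 - 2680)) + 48025 = (-324 - (-241150 - 2680)) + 48025 = (-324 - 1*(-243830)) + 48025 = (-324 + 243830) + 48025 = 243506 + 48025 = 291531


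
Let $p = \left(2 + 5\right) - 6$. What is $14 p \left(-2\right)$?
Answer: $-28$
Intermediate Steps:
$p = 1$ ($p = 7 - 6 = 1$)
$14 p \left(-2\right) = 14 \cdot 1 \left(-2\right) = 14 \left(-2\right) = -28$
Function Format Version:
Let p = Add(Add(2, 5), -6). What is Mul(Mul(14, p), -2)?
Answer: -28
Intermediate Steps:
p = 1 (p = Add(7, -6) = 1)
Mul(Mul(14, p), -2) = Mul(Mul(14, 1), -2) = Mul(14, -2) = -28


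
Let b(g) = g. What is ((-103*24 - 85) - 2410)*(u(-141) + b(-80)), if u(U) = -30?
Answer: 546370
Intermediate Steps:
((-103*24 - 85) - 2410)*(u(-141) + b(-80)) = ((-103*24 - 85) - 2410)*(-30 - 80) = ((-2472 - 85) - 2410)*(-110) = (-2557 - 2410)*(-110) = -4967*(-110) = 546370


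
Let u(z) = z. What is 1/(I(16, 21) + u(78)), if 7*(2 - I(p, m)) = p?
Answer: 7/544 ≈ 0.012868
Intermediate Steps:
I(p, m) = 2 - p/7
1/(I(16, 21) + u(78)) = 1/((2 - 1/7*16) + 78) = 1/((2 - 16/7) + 78) = 1/(-2/7 + 78) = 1/(544/7) = 7/544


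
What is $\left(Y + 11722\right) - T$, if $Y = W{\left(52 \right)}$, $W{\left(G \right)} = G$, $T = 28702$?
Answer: $-16928$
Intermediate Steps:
$Y = 52$
$\left(Y + 11722\right) - T = \left(52 + 11722\right) - 28702 = 11774 - 28702 = -16928$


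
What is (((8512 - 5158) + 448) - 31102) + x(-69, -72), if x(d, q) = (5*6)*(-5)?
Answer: -27450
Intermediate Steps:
x(d, q) = -150 (x(d, q) = 30*(-5) = -150)
(((8512 - 5158) + 448) - 31102) + x(-69, -72) = (((8512 - 5158) + 448) - 31102) - 150 = ((3354 + 448) - 31102) - 150 = (3802 - 31102) - 150 = -27300 - 150 = -27450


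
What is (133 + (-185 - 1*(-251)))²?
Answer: 39601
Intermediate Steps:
(133 + (-185 - 1*(-251)))² = (133 + (-185 + 251))² = (133 + 66)² = 199² = 39601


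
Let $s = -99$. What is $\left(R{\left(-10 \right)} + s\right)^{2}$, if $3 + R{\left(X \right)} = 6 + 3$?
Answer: $8649$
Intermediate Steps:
$R{\left(X \right)} = 6$ ($R{\left(X \right)} = -3 + \left(6 + 3\right) = -3 + 9 = 6$)
$\left(R{\left(-10 \right)} + s\right)^{2} = \left(6 - 99\right)^{2} = \left(-93\right)^{2} = 8649$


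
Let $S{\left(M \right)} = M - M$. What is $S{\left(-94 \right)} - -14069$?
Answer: $14069$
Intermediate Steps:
$S{\left(M \right)} = 0$
$S{\left(-94 \right)} - -14069 = 0 - -14069 = 0 + 14069 = 14069$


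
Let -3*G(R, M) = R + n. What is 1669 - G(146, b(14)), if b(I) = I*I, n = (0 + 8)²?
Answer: 1739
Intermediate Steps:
n = 64 (n = 8² = 64)
b(I) = I²
G(R, M) = -64/3 - R/3 (G(R, M) = -(R + 64)/3 = -(64 + R)/3 = -64/3 - R/3)
1669 - G(146, b(14)) = 1669 - (-64/3 - ⅓*146) = 1669 - (-64/3 - 146/3) = 1669 - 1*(-70) = 1669 + 70 = 1739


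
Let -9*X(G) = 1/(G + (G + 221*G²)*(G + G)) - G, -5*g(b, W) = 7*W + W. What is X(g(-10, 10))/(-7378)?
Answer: 28958975/120183370272 ≈ 0.00024096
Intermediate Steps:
g(b, W) = -8*W/5 (g(b, W) = -(7*W + W)/5 = -8*W/5)
X(G) = -1/(9*(G + 2*G*(G + 221*G²))) + G/9 (X(G) = -(1/(G + (G + 221*G²)*(G + G)) - G)/9 = -(1/(G + (G + 221*G²)*(2*G)) - G)/9 = -(1/(G + 2*G*(G + 221*G²)) - G)/9 = -1/(9*(G + 2*G*(G + 221*G²))) + G/9)
X(g(-10, 10))/(-7378) = ((-1 + (-8/5*10)² + 2*(-8/5*10)³ + 442*(-8/5*10)⁴)/(9*((-8/5*10))*(1 + 2*(-8/5*10) + 442*(-8/5*10)²)))/(-7378) = ((⅑)*(-1 + (-16)² + 2*(-16)³ + 442*(-16)⁴)/(-16*(1 + 2*(-16) + 442*(-16)²)))*(-1/7378) = ((⅑)*(-1/16)*(-1 + 256 + 2*(-4096) + 442*65536)/(1 - 32 + 442*256))*(-1/7378) = ((⅑)*(-1/16)*(-1 + 256 - 8192 + 28966912)/(1 - 32 + 113152))*(-1/7378) = ((⅑)*(-1/16)*28958975/113121)*(-1/7378) = ((⅑)*(-1/16)*(1/113121)*28958975)*(-1/7378) = -28958975/16289424*(-1/7378) = 28958975/120183370272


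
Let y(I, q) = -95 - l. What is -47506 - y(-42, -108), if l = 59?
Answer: -47352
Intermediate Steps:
y(I, q) = -154 (y(I, q) = -95 - 1*59 = -95 - 59 = -154)
-47506 - y(-42, -108) = -47506 - 1*(-154) = -47506 + 154 = -47352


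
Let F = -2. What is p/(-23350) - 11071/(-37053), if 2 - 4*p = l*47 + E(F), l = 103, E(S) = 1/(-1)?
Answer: 606646907/1730375100 ≈ 0.35059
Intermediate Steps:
E(S) = -1
p = -2419/2 (p = ½ - (103*47 - 1)/4 = ½ - (4841 - 1)/4 = ½ - ¼*4840 = ½ - 1210 = -2419/2 ≈ -1209.5)
p/(-23350) - 11071/(-37053) = -2419/2/(-23350) - 11071/(-37053) = -2419/2*(-1/23350) - 11071*(-1/37053) = 2419/46700 + 11071/37053 = 606646907/1730375100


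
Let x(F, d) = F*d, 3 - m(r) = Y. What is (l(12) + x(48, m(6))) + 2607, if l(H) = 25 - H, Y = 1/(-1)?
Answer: 2812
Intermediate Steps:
Y = -1
m(r) = 4 (m(r) = 3 - 1*(-1) = 3 + 1 = 4)
(l(12) + x(48, m(6))) + 2607 = ((25 - 1*12) + 48*4) + 2607 = ((25 - 12) + 192) + 2607 = (13 + 192) + 2607 = 205 + 2607 = 2812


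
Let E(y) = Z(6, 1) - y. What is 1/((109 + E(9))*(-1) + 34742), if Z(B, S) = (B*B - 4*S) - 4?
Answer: 1/34614 ≈ 2.8890e-5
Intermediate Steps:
Z(B, S) = -4 + B² - 4*S (Z(B, S) = (B² - 4*S) - 4 = -4 + B² - 4*S)
E(y) = 28 - y (E(y) = (-4 + 6² - 4*1) - y = (-4 + 36 - 4) - y = 28 - y)
1/((109 + E(9))*(-1) + 34742) = 1/((109 + (28 - 1*9))*(-1) + 34742) = 1/((109 + (28 - 9))*(-1) + 34742) = 1/((109 + 19)*(-1) + 34742) = 1/(128*(-1) + 34742) = 1/(-128 + 34742) = 1/34614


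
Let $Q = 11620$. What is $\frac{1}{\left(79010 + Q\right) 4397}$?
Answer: $\frac{1}{398500110} \approx 2.5094 \cdot 10^{-9}$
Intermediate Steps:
$\frac{1}{\left(79010 + Q\right) 4397} = \frac{1}{\left(79010 + 11620\right) 4397} = \frac{1}{90630} \cdot \frac{1}{4397} = \frac{1}{398500110}$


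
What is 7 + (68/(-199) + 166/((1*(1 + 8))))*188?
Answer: 6107873/1791 ≈ 3410.3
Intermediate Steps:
7 + (68/(-199) + 166/((1*(1 + 8))))*188 = 7 + (68*(-1/199) + 166/((1*9)))*188 = 7 + (-68/199 + 166/9)*188 = 7 + (32422/1791)*188 = 7 + 6095336/1791 = 6107873/1791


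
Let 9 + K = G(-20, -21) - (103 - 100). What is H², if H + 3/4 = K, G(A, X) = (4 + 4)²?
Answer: 42025/16 ≈ 2626.6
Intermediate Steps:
G(A, X) = 64 (G(A, X) = 8² = 64)
K = 52 (K = -9 + (64 - (103 - 100)) = -9 + (64 - 1*3) = -9 + (64 - 3) = -9 + 61 = 52)
H = 205/4 (H = -¾ + 52 = 205/4 ≈ 51.250)
H² = (205/4)² = 42025/16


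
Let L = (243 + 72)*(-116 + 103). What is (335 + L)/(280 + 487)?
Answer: -3760/767 ≈ -4.9022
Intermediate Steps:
L = -4095 (L = 315*(-13) = -4095)
(335 + L)/(280 + 487) = (335 - 4095)/(280 + 487) = -3760/767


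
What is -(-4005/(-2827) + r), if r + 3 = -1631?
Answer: 4615313/2827 ≈ 1632.6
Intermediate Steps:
r = -1634 (r = -3 - 1631 = -1634)
-(-4005/(-2827) + r) = -(-4005/(-2827) - 1634) = -(-4005*(-1/2827) - 1634) = -(4005/2827 - 1634) = -1*(-4615313/2827) = 4615313/2827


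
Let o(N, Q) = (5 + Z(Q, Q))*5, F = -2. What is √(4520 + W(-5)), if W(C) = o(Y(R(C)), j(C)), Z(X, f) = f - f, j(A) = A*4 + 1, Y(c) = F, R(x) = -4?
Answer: 3*√505 ≈ 67.417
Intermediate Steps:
Y(c) = -2
j(A) = 1 + 4*A (j(A) = 4*A + 1 = 1 + 4*A)
Z(X, f) = 0
o(N, Q) = 25 (o(N, Q) = (5 + 0)*5 = 5*5 = 25)
W(C) = 25
√(4520 + W(-5)) = √(4520 + 25) = √4545 = 3*√505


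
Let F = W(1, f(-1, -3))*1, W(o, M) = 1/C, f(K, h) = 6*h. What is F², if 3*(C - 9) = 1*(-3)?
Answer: 1/64 ≈ 0.015625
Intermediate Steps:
C = 8 (C = 9 + (1*(-3))/3 = 9 + (⅓)*(-3) = 9 - 1 = 8)
W(o, M) = ⅛ (W(o, M) = 1/8 = ⅛)
F = ⅛ (F = (⅛)*1 = ⅛ ≈ 0.12500)
F² = (⅛)² = 1/64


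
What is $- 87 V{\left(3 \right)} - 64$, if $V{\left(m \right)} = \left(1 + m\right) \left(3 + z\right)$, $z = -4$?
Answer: $284$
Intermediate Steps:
$V{\left(m \right)} = -1 - m$ ($V{\left(m \right)} = \left(1 + m\right) \left(3 - 4\right) = \left(1 + m\right) \left(-1\right) = -1 - m$)
$- 87 V{\left(3 \right)} - 64 = - 87 \left(-1 - 3\right) - 64 = \left(-87\right) \left(-4\right) - 64 = 348 - 64 = 284$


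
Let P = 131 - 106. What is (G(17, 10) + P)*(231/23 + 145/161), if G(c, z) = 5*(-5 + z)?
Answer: 88100/161 ≈ 547.21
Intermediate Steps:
P = 25
G(c, z) = -25 + 5*z
(G(17, 10) + P)*(231/23 + 145/161) = ((-25 + 5*10) + 25)*(231/23 + 145/161) = ((-25 + 50) + 25)*(231*(1/23) + 145*(1/161)) = (25 + 25)*(231/23 + 145/161) = 50*(1762/161) = 88100/161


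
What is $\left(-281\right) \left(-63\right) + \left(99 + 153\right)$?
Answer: $17955$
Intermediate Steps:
$\left(-281\right) \left(-63\right) + \left(99 + 153\right) = 17703 + 252 = 17955$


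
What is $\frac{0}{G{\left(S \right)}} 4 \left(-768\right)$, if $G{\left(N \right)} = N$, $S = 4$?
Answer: $0$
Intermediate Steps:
$\frac{0}{G{\left(S \right)}} 4 \left(-768\right) = \frac{0}{4} \cdot 4 \left(-768\right) = 0 \cdot \frac{1}{4} \cdot 4 \left(-768\right) = 0 \cdot 4 \left(-768\right) = 0 \left(-768\right) = 0$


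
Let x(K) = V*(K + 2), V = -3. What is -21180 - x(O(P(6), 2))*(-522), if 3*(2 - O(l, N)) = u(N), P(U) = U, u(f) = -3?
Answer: -29010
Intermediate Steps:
O(l, N) = 3 (O(l, N) = 2 - 1/3*(-3) = 2 + 1 = 3)
x(K) = -6 - 3*K (x(K) = -3*(K + 2) = -3*(2 + K) = -6 - 3*K)
-21180 - x(O(P(6), 2))*(-522) = -21180 - (-6 - 3*3)*(-522) = -21180 - (-6 - 9)*(-522) = -21180 - (-15)*(-522) = -21180 - 1*7830 = -21180 - 7830 = -29010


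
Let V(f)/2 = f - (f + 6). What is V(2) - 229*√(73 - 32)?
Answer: -12 - 229*√41 ≈ -1478.3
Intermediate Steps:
V(f) = -12 (V(f) = 2*(f - (f + 6)) = 2*(f - (6 + f)) = 2*(f + (-6 - f)) = 2*(-6) = -12)
V(2) - 229*√(73 - 32) = -12 - 229*√(73 - 32) = -12 - 229*√41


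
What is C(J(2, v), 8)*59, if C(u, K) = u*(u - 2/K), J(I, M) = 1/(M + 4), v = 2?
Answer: -59/72 ≈ -0.81944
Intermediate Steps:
J(I, M) = 1/(4 + M)
C(J(2, v), 8)*59 = ((-2 + 8/(4 + 2))/((4 + 2)*8))*59 = ((1/8)*(-2 + 8/6)/6)*59 = ((1/6)*(1/8)*(-2 + 8*(1/6)))*59 = ((1/6)*(1/8)*(-2 + 4/3))*59 = ((1/6)*(1/8)*(-2/3))*59 = -1/72*59 = -59/72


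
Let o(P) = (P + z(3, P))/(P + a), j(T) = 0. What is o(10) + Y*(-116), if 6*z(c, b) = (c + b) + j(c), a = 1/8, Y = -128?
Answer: 3608356/243 ≈ 14849.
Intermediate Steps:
a = ⅛ ≈ 0.12500
z(c, b) = b/6 + c/6 (z(c, b) = ((c + b) + 0)/6 = ((b + c) + 0)/6 = (b + c)/6 = b/6 + c/6)
o(P) = (½ + 7*P/6)/(⅛ + P) (o(P) = (P + (P/6 + (⅙)*3))/(P + ⅛) = (P + (P/6 + ½))/(⅛ + P) = (P + (½ + P/6))/(⅛ + P) = (½ + 7*P/6)/(⅛ + P))
o(10) + Y*(-116) = 4*(3 + 7*10)/(3*(1 + 8*10)) - 128*(-116) = 4*(3 + 70)/(3*(1 + 80)) + 14848 = (4/3)*73/81 + 14848 = (4/3)*(1/81)*73 + 14848 = 292/243 + 14848 = 3608356/243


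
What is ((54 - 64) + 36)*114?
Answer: 2964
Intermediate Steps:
((54 - 64) + 36)*114 = (-10 + 36)*114 = 26*114 = 2964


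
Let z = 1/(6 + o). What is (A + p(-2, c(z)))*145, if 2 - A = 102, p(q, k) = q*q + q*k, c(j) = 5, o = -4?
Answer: -15370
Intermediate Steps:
z = ½ (z = 1/(6 - 4) = 1/2 = ½ ≈ 0.50000)
p(q, k) = q² + k*q
A = -100 (A = 2 - 1*102 = 2 - 102 = -100)
(A + p(-2, c(z)))*145 = (-100 - 2*(5 - 2))*145 = (-100 - 2*3)*145 = (-100 - 6)*145 = -106*145 = -15370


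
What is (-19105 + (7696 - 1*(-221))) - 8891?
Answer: -20079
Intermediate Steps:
(-19105 + (7696 - 1*(-221))) - 8891 = (-19105 + (7696 + 221)) - 8891 = (-19105 + 7917) - 8891 = -11188 - 8891 = -20079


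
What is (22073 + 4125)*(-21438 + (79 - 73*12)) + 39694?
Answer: -582472836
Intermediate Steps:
(22073 + 4125)*(-21438 + (79 - 73*12)) + 39694 = 26198*(-21438 + (79 - 876)) + 39694 = 26198*(-21438 - 797) + 39694 = 26198*(-22235) + 39694 = -582512530 + 39694 = -582472836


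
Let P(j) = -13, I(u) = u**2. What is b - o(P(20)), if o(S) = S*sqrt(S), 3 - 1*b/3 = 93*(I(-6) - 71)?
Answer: 9774 + 13*I*sqrt(13) ≈ 9774.0 + 46.872*I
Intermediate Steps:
b = 9774 (b = 9 - 279*((-6)**2 - 71) = 9 - 279*(36 - 71) = 9 - 279*(-35) = 9 - 3*(-3255) = 9 + 9765 = 9774)
o(S) = S**(3/2)
b - o(P(20)) = 9774 - (-13)**(3/2) = 9774 - (-13)*I*sqrt(13) = 9774 + 13*I*sqrt(13)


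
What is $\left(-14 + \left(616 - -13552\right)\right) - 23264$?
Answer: $-9110$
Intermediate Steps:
$\left(-14 + \left(616 - -13552\right)\right) - 23264 = \left(-14 + \left(616 + 13552\right)\right) - 23264 = \left(-14 + 14168\right) - 23264 = 14154 - 23264 = -9110$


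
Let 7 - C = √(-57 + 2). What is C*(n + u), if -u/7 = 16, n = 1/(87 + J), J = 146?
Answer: -182665/233 + 26095*I*√55/233 ≈ -783.97 + 830.58*I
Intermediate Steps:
n = 1/233 (n = 1/(87 + 146) = 1/233 ≈ 0.0042918)
C = 7 - I*√55 (C = 7 - √(-57 + 2) = 7 - √(-55) = 7 - I*√55 ≈ 7.0 - 7.4162*I)
u = -112 (u = -7*16 = -112)
C*(n + u) = (7 - I*√55)*(1/233 - 112) = (7 - I*√55)*(-26095/233) = -182665/233 + 26095*I*√55/233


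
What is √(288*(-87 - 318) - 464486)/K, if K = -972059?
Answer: -I*√581126/972059 ≈ -0.00078423*I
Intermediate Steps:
√(288*(-87 - 318) - 464486)/K = √(288*(-87 - 318) - 464486)/(-972059) = √(288*(-405) - 464486)*(-1/972059) = √(-116640 - 464486)*(-1/972059) = √(-581126)*(-1/972059) = (I*√581126)*(-1/972059) = -I*√581126/972059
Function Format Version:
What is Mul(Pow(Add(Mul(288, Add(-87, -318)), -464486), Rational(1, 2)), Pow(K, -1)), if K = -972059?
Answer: Mul(Rational(-1, 972059), I, Pow(581126, Rational(1, 2))) ≈ Mul(-0.00078423, I)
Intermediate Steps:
Mul(Pow(Add(Mul(288, Add(-87, -318)), -464486), Rational(1, 2)), Pow(K, -1)) = Mul(Pow(Add(Mul(288, Add(-87, -318)), -464486), Rational(1, 2)), Pow(-972059, -1)) = Mul(Pow(Add(Mul(288, -405), -464486), Rational(1, 2)), Rational(-1, 972059)) = Mul(Pow(Add(-116640, -464486), Rational(1, 2)), Rational(-1, 972059)) = Mul(Pow(-581126, Rational(1, 2)), Rational(-1, 972059)) = Mul(Mul(I, Pow(581126, Rational(1, 2))), Rational(-1, 972059)) = Mul(Rational(-1, 972059), I, Pow(581126, Rational(1, 2)))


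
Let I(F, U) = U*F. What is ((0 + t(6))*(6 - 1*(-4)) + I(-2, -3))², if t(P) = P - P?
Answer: 36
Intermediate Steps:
I(F, U) = F*U
t(P) = 0
((0 + t(6))*(6 - 1*(-4)) + I(-2, -3))² = ((0 + 0)*(6 - 1*(-4)) - 2*(-3))² = (0*(6 + 4) + 6)² = (0*10 + 6)² = (0 + 6)² = 6² = 36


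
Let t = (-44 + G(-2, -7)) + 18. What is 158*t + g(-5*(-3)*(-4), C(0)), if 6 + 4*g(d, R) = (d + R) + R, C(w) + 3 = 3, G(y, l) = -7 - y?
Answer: -9829/2 ≈ -4914.5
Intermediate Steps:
t = -31 (t = (-44 + (-7 - 1*(-2))) + 18 = (-44 + (-7 + 2)) + 18 = (-44 - 5) + 18 = -49 + 18 = -31)
C(w) = 0 (C(w) = -3 + 3 = 0)
g(d, R) = -3/2 + R/2 + d/4 (g(d, R) = -3/2 + ((d + R) + R)/4 = -3/2 + ((R + d) + R)/4 = -3/2 + (d + 2*R)/4 = -3/2 + (R/2 + d/4) = -3/2 + R/2 + d/4)
158*t + g(-5*(-3)*(-4), C(0)) = 158*(-31) + (-3/2 + (½)*0 + (-5*(-3)*(-4))/4) = -4898 + (-3/2 + 0 + (15*(-4))/4) = -4898 + (-3/2 + 0 + (¼)*(-60)) = -4898 + (-3/2 + 0 - 15) = -4898 - 33/2 = -9829/2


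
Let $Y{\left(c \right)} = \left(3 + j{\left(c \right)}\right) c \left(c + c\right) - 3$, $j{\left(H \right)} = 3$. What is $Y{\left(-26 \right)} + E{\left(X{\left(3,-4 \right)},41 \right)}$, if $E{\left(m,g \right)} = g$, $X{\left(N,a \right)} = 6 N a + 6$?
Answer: $8150$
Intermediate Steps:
$X{\left(N,a \right)} = 6 + 6 N a$ ($X{\left(N,a \right)} = 6 N a + 6 = 6 + 6 N a$)
$Y{\left(c \right)} = -3 + 12 c^{2}$ ($Y{\left(c \right)} = \left(3 + 3\right) c \left(c + c\right) - 3 = 6 c 2 c - 3 = 12 c^{2} - 3 = -3 + 12 c^{2}$)
$Y{\left(-26 \right)} + E{\left(X{\left(3,-4 \right)},41 \right)} = \left(-3 + 12 \left(-26\right)^{2}\right) + 41 = \left(-3 + 12 \cdot 676\right) + 41 = \left(-3 + 8112\right) + 41 = 8109 + 41 = 8150$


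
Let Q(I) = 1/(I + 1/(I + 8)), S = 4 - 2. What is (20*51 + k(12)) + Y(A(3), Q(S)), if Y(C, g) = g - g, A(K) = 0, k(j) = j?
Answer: 1032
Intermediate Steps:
S = 2
Q(I) = 1/(I + 1/(8 + I))
Y(C, g) = 0
(20*51 + k(12)) + Y(A(3), Q(S)) = (20*51 + 12) + 0 = (1020 + 12) + 0 = 1032 + 0 = 1032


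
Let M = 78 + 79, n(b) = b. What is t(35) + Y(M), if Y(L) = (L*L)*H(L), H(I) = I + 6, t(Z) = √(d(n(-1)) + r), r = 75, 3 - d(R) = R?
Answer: 4017787 + √79 ≈ 4.0178e+6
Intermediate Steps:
d(R) = 3 - R
t(Z) = √79 (t(Z) = √((3 - 1*(-1)) + 75) = √((3 + 1) + 75) = √(4 + 75) = √79)
H(I) = 6 + I
M = 157
Y(L) = L²*(6 + L) (Y(L) = (L*L)*(6 + L) = L²*(6 + L))
t(35) + Y(M) = √79 + 157²*(6 + 157) = √79 + 24649*163 = √79 + 4017787 = 4017787 + √79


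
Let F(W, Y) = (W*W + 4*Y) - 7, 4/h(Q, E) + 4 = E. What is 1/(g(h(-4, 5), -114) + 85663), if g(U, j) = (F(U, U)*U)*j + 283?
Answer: 1/74546 ≈ 1.3415e-5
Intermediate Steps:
h(Q, E) = 4/(-4 + E)
F(W, Y) = -7 + W² + 4*Y (F(W, Y) = (W² + 4*Y) - 7 = -7 + W² + 4*Y)
g(U, j) = 283 + U*j*(-7 + U² + 4*U) (g(U, j) = ((-7 + U² + 4*U)*U)*j + 283 = (U*(-7 + U² + 4*U))*j + 283 = U*j*(-7 + U² + 4*U) + 283 = 283 + U*j*(-7 + U² + 4*U))
1/(g(h(-4, 5), -114) + 85663) = 1/((283 + (4/(-4 + 5))*(-114)*(-7 + (4/(-4 + 5))² + 4*(4/(-4 + 5)))) + 85663) = 1/((283 + (4/1)*(-114)*(-7 + (4/1)² + 4*(4/1))) + 85663) = 1/((283 + (4*1)*(-114)*(-7 + (4*1)² + 4*(4*1))) + 85663) = 1/((283 + 4*(-114)*(-7 + 4² + 4*4)) + 85663) = 1/((283 + 4*(-114)*(-7 + 16 + 16)) + 85663) = 1/((283 + 4*(-114)*25) + 85663) = 1/((283 - 11400) + 85663) = 1/(-11117 + 85663) = 1/74546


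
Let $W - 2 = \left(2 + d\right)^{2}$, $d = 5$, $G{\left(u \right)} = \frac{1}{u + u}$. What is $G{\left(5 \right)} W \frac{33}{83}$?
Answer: $\frac{1683}{830} \approx 2.0277$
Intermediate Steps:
$G{\left(u \right)} = \frac{1}{2 u}$
$W = 51$ ($W = 2 + \left(2 + 5\right)^{2} = 2 + 7^{2} = 2 + 49 = 51$)
$G{\left(5 \right)} W \frac{33}{83} = \frac{1}{2 \cdot 5} \cdot 51 \cdot \frac{33}{83} = \frac{1}{2} \cdot \frac{1}{5} \cdot 51 \cdot 33 \cdot \frac{1}{83} = \frac{1}{10} \cdot 51 \cdot \frac{33}{83} = \frac{51}{10} \cdot \frac{33}{83} = \frac{1683}{830}$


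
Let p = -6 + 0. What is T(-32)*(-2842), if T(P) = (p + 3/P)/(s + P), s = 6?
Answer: -21315/32 ≈ -666.09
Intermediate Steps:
p = -6
T(P) = (-6 + 3/P)/(6 + P)
T(-32)*(-2842) = (3*(1 - 2*(-32))/(-32*(6 - 32)))*(-2842) = (3*(-1/32)*(1 + 64)/(-26))*(-2842) = (3*(-1/32)*(-1/26)*65)*(-2842) = (15/64)*(-2842) = -21315/32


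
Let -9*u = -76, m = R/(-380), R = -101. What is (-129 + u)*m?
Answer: -21917/684 ≈ -32.042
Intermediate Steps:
m = 101/380 (m = -101/(-380) = -101*(-1/380) = 101/380 ≈ 0.26579)
u = 76/9 (u = -1/9*(-76) = 76/9 ≈ 8.4444)
(-129 + u)*m = (-129 + 76/9)*(101/380) = -1085/9*101/380 = -21917/684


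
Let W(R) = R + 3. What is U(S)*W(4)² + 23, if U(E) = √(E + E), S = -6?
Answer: 23 + 98*I*√3 ≈ 23.0 + 169.74*I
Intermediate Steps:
W(R) = 3 + R
U(E) = √2*√E (U(E) = √(2*E) = √2*√E)
U(S)*W(4)² + 23 = (√2*√(-6))*(3 + 4)² + 23 = (√2*(I*√6))*7² + 23 = (2*I*√3)*49 + 23 = 98*I*√3 + 23 = 23 + 98*I*√3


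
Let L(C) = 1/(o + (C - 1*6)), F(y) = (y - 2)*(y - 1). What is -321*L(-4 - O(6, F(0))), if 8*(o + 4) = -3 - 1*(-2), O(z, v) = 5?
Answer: 856/51 ≈ 16.784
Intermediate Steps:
F(y) = (-1 + y)*(-2 + y) (F(y) = (-2 + y)*(-1 + y) = (-1 + y)*(-2 + y))
o = -33/8 (o = -4 + (-3 - 1*(-2))/8 = -4 + (-3 + 2)/8 = -4 + (1/8)*(-1) = -4 - 1/8 = -33/8 ≈ -4.1250)
L(C) = 1/(-81/8 + C) (L(C) = 1/(-33/8 + (C - 1*6)) = 1/(-33/8 + (C - 6)) = 1/(-33/8 + (-6 + C)) = 1/(-81/8 + C))
-321*L(-4 - O(6, F(0))) = -2568/(-81 + 8*(-4 - 1*5)) = -2568/(-81 + 8*(-4 - 5)) = -2568/(-81 + 8*(-9)) = -2568/(-81 - 72) = -2568/(-153) = -2568*(-1)/153 = -321*(-8/153) = 856/51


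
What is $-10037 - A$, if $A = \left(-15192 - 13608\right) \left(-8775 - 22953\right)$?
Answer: $-913776437$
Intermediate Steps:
$A = 913766400$ ($A = \left(-28800\right) \left(-31728\right) = 913766400$)
$-10037 - A = -10037 - 913766400 = -913776437$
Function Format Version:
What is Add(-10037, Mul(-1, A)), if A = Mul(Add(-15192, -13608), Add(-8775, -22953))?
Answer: -913776437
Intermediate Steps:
A = 913766400 (A = Mul(-28800, -31728) = 913766400)
Add(-10037, Mul(-1, A)) = Add(-10037, Mul(-1, 913766400)) = Add(-10037, -913766400) = -913776437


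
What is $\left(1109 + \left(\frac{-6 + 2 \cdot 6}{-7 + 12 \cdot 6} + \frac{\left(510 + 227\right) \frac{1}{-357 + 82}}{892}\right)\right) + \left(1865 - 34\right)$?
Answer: $\frac{852331889}{289900} \approx 2940.1$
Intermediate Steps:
$\left(1109 + \left(\frac{-6 + 2 \cdot 6}{-7 + 12 \cdot 6} + \frac{\left(510 + 227\right) \frac{1}{-357 + 82}}{892}\right)\right) + \left(1865 - 34\right) = \left(1109 + \left(\frac{-6 + 12}{-7 + 72} + \frac{737}{-275} \cdot \frac{1}{892}\right)\right) + \left(1865 - 34\right) = \left(1109 + \left(\frac{6}{65} + 737 \left(- \frac{1}{275}\right) \frac{1}{892}\right)\right) + 1831 = \left(1109 + \left(6 \cdot \frac{1}{65} - \frac{67}{22300}\right)\right) + 1831 = \left(1109 + \left(\frac{6}{65} - \frac{67}{22300}\right)\right) + 1831 = \left(1109 + \frac{25889}{289900}\right) + 1831 = \frac{321524989}{289900} + 1831 = \frac{852331889}{289900}$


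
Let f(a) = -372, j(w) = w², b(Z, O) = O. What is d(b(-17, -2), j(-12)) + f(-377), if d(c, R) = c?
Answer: -374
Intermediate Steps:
d(b(-17, -2), j(-12)) + f(-377) = -2 - 372 = -374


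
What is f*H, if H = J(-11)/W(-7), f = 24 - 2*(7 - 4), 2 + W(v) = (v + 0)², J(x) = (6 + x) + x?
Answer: -288/47 ≈ -6.1277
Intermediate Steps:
J(x) = 6 + 2*x
W(v) = -2 + v² (W(v) = -2 + (v + 0)² = -2 + v²)
f = 18 (f = 24 - 2*3 = 24 - 6 = 18)
H = -16/47 (H = (6 + 2*(-11))/(-2 + (-7)²) = (6 - 22)/(-2 + 49) = -16/47 ≈ -0.34043)
f*H = 18*(-16/47) = -288/47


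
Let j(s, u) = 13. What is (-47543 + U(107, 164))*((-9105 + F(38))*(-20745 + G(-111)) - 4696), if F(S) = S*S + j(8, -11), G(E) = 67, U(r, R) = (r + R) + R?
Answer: -7449689645984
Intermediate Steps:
U(r, R) = r + 2*R (U(r, R) = (R + r) + R = r + 2*R)
F(S) = 13 + S² (F(S) = S*S + 13 = S² + 13 = 13 + S²)
(-47543 + U(107, 164))*((-9105 + F(38))*(-20745 + G(-111)) - 4696) = (-47543 + (107 + 2*164))*((-9105 + (13 + 38²))*(-20745 + 67) - 4696) = (-47543 + (107 + 328))*((-9105 + (13 + 1444))*(-20678) - 4696) = (-47543 + 435)*((-9105 + 1457)*(-20678) - 4696) = -47108*(-7648*(-20678) - 4696) = -47108*(158145344 - 4696) = -47108*158140648 = -7449689645984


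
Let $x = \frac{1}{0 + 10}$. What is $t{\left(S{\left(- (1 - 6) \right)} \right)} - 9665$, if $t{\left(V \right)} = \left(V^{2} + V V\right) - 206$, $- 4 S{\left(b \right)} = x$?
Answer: $- \frac{7896799}{800} \approx -9871.0$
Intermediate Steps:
$x = \frac{1}{10} \approx 0.1$
$S{\left(b \right)} = - \frac{1}{40}$ ($S{\left(b \right)} = \left(- \frac{1}{4}\right) \frac{1}{10} = - \frac{1}{40}$)
$t{\left(V \right)} = -206 + 2 V^{2}$ ($t{\left(V \right)} = \left(V^{2} + V^{2}\right) - 206 = 2 V^{2} - 206 = -206 + 2 V^{2}$)
$t{\left(S{\left(- (1 - 6) \right)} \right)} - 9665 = \left(-206 + 2 \left(- \frac{1}{40}\right)^{2}\right) - 9665 = \left(-206 + 2 \cdot \frac{1}{1600}\right) - 9665 = \left(-206 + \frac{1}{800}\right) - 9665 = - \frac{164799}{800} - 9665 = - \frac{7896799}{800}$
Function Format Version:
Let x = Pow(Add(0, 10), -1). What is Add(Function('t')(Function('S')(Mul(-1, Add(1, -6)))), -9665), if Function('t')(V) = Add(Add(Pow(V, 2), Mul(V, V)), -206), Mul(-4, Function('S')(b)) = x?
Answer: Rational(-7896799, 800) ≈ -9871.0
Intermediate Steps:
x = Rational(1, 10) (x = Pow(10, -1) = Rational(1, 10) ≈ 0.10000)
Function('S')(b) = Rational(-1, 40) (Function('S')(b) = Mul(Rational(-1, 4), Rational(1, 10)) = Rational(-1, 40))
Function('t')(V) = Add(-206, Mul(2, Pow(V, 2))) (Function('t')(V) = Add(Add(Pow(V, 2), Pow(V, 2)), -206) = Add(Mul(2, Pow(V, 2)), -206) = Add(-206, Mul(2, Pow(V, 2))))
Add(Function('t')(Function('S')(Mul(-1, Add(1, -6)))), -9665) = Add(Add(-206, Mul(2, Pow(Rational(-1, 40), 2))), -9665) = Add(Add(-206, Mul(2, Rational(1, 1600))), -9665) = Add(Add(-206, Rational(1, 800)), -9665) = Add(Rational(-164799, 800), -9665) = Rational(-7896799, 800)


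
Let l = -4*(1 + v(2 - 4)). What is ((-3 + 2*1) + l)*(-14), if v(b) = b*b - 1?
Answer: 238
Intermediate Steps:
v(b) = -1 + b² (v(b) = b² - 1 = -1 + b²)
l = -16 (l = -4*(1 + (-1 + (2 - 4)²)) = -4*(1 + (-1 + (-2)²)) = -4*(1 + (-1 + 4)) = -4*(1 + 3) = -4*4 = -16)
((-3 + 2*1) + l)*(-14) = ((-3 + 2*1) - 16)*(-14) = ((-3 + 2) - 16)*(-14) = (-1 - 16)*(-14) = -17*(-14) = 238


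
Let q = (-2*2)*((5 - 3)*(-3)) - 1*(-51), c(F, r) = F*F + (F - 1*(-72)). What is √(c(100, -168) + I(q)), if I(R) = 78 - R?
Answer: 5*√407 ≈ 100.87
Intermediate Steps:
c(F, r) = 72 + F + F² (c(F, r) = F² + (F + 72) = F² + (72 + F) = 72 + F + F²)
q = 75 (q = -8*(-3) + 51 = -4*(-6) + 51 = 24 + 51 = 75)
√(c(100, -168) + I(q)) = √((72 + 100 + 100²) + (78 - 1*75)) = √((72 + 100 + 10000) + (78 - 75)) = √(10172 + 3) = √10175 = 5*√407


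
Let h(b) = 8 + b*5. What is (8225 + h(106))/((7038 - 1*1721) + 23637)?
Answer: 8763/28954 ≈ 0.30265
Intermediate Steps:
h(b) = 8 + 5*b
(8225 + h(106))/((7038 - 1*1721) + 23637) = (8225 + (8 + 5*106))/((7038 - 1*1721) + 23637) = (8225 + (8 + 530))/((7038 - 1721) + 23637) = (8225 + 538)/(5317 + 23637) = 8763/28954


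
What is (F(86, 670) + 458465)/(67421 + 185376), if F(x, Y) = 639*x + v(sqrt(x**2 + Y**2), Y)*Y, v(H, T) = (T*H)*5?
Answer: 513419/252797 + 4489000*sqrt(114074)/252797 ≈ 5999.5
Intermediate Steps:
v(H, T) = 5*H*T (v(H, T) = (H*T)*5 = 5*H*T)
F(x, Y) = 639*x + 5*Y**2*sqrt(Y**2 + x**2) (F(x, Y) = 639*x + (5*sqrt(x**2 + Y**2)*Y)*Y = 639*x + (5*sqrt(Y**2 + x**2)*Y)*Y = 639*x + (5*Y*sqrt(Y**2 + x**2))*Y = 639*x + 5*Y**2*sqrt(Y**2 + x**2))
(F(86, 670) + 458465)/(67421 + 185376) = ((639*86 + 5*670**2*sqrt(670**2 + 86**2)) + 458465)/(67421 + 185376) = ((54954 + 5*448900*sqrt(448900 + 7396)) + 458465)/252797 = ((54954 + 5*448900*sqrt(456296)) + 458465)*(1/252797) = ((54954 + 5*448900*(2*sqrt(114074))) + 458465)*(1/252797) = ((54954 + 4489000*sqrt(114074)) + 458465)*(1/252797) = (513419 + 4489000*sqrt(114074))*(1/252797) = 513419/252797 + 4489000*sqrt(114074)/252797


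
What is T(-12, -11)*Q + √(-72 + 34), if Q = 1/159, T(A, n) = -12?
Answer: -4/53 + I*√38 ≈ -0.075472 + 6.1644*I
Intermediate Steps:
Q = 1/159 ≈ 0.0062893
T(-12, -11)*Q + √(-72 + 34) = -12*1/159 + √(-72 + 34) = -4/53 + √(-38) = -4/53 + I*√38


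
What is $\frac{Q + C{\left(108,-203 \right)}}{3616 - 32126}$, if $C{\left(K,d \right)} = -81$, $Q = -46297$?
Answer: $\frac{23189}{14255} \approx 1.6267$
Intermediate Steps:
$\frac{Q + C{\left(108,-203 \right)}}{3616 - 32126} = \frac{-46297 - 81}{3616 - 32126} = - \frac{46378}{-28510} = \left(-46378\right) \left(- \frac{1}{28510}\right) = \frac{23189}{14255}$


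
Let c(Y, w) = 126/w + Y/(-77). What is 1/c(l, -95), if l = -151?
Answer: 7315/4643 ≈ 1.5755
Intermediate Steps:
c(Y, w) = 126/w - Y/77 (c(Y, w) = 126/w + Y*(-1/77) = 126/w - Y/77)
1/c(l, -95) = 1/(126/(-95) - 1/77*(-151)) = 1/(126*(-1/95) + 151/77) = 1/(-126/95 + 151/77) = 1/(4643/7315) = 7315/4643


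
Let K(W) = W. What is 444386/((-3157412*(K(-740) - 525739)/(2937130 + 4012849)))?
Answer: 1544236683947/831155556174 ≈ 1.8579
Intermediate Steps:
444386/((-3157412*(K(-740) - 525739)/(2937130 + 4012849))) = 444386/((-3157412*(-740 - 525739)/(2937130 + 4012849))) = 444386/((-3157412/(6949979/(-526479)))) = 444386/((-3157412/(6949979*(-1/526479)))) = 444386/((-3157412/(-6949979/526479))) = 444386/((-3157412*(-526479/6949979))) = 444386/(1662311112348/6949979) = 444386*(6949979/1662311112348) = 1544236683947/831155556174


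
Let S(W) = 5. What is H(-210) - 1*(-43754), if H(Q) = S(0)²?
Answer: 43779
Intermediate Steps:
H(Q) = 25 (H(Q) = 5² = 25)
H(-210) - 1*(-43754) = 25 - 1*(-43754) = 25 + 43754 = 43779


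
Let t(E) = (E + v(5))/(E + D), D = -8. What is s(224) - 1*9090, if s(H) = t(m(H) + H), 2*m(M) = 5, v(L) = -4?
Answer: -3971885/437 ≈ -9089.0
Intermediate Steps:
m(M) = 5/2 (m(M) = (½)*5 = 5/2)
t(E) = (-4 + E)/(-8 + E) (t(E) = (E - 4)/(E - 8) = (-4 + E)/(-8 + E))
s(H) = (-3/2 + H)/(-11/2 + H) (s(H) = (-4 + (5/2 + H))/(-8 + (5/2 + H)) = (-3/2 + H)/(-11/2 + H))
s(224) - 1*9090 = (-3 + 2*224)/(-11 + 2*224) - 1*9090 = (-3 + 448)/(-11 + 448) - 9090 = 445/437 - 9090 = -3971885/437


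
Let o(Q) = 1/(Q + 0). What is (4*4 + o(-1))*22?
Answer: 330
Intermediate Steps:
o(Q) = 1/Q
(4*4 + o(-1))*22 = (4*4 + 1/(-1))*22 = (16 - 1)*22 = 15*22 = 330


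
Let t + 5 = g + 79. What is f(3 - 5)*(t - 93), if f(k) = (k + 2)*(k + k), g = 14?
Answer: 0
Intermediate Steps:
t = 88 (t = -5 + (14 + 79) = -5 + 93 = 88)
f(k) = 2*k*(2 + k) (f(k) = (2 + k)*(2*k) = 2*k*(2 + k))
f(3 - 5)*(t - 93) = (2*(3 - 5)*(2 + (3 - 5)))*(88 - 93) = (2*(-2)*(2 - 2))*(-5) = (2*(-2)*0)*(-5) = 0*(-5) = 0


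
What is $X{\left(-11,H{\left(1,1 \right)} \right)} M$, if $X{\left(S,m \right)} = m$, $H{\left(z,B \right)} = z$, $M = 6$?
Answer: $6$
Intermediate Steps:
$X{\left(-11,H{\left(1,1 \right)} \right)} M = 1 \cdot 6 = 6$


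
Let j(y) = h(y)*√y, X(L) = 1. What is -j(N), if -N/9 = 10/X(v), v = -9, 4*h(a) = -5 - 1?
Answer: 9*I*√10/2 ≈ 14.23*I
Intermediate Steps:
h(a) = -3/2 (h(a) = (-5 - 1)/4 = (¼)*(-6) = -3/2)
N = -90 (N = -90/1 = -90 ≈ -90.000)
j(y) = -3*√y/2
-j(N) = -(-3)*√(-90)/2 = -(-3)*3*I*√10/2 = -(-9)*I*√10/2 = 9*I*√10/2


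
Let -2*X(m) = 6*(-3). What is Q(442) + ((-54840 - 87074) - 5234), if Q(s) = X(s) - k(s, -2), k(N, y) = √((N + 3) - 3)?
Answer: -147139 - √442 ≈ -1.4716e+5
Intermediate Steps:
k(N, y) = √N (k(N, y) = √((3 + N) - 3) = √N)
X(m) = 9 (X(m) = -3*(-3) = -½*(-18) = 9)
Q(s) = 9 - √s
Q(442) + ((-54840 - 87074) - 5234) = (9 - √442) + ((-54840 - 87074) - 5234) = (9 - √442) + (-141914 - 5234) = (9 - √442) - 147148 = -147139 - √442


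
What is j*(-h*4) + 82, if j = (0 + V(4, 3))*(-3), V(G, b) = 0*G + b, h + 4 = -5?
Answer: -242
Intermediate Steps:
h = -9 (h = -4 - 5 = -9)
V(G, b) = b (V(G, b) = 0 + b = b)
j = -9 (j = (0 + 3)*(-3) = 3*(-3) = -9)
j*(-h*4) + 82 = -9*(-1*(-9))*4 + 82 = -81*4 + 82 = -9*36 + 82 = -324 + 82 = -242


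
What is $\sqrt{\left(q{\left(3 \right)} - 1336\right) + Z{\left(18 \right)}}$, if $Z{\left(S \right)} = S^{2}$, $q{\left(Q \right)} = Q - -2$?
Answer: $i \sqrt{1007} \approx 31.733 i$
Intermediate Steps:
$q{\left(Q \right)} = 2 + Q$ ($q{\left(Q \right)} = Q + 2 = 2 + Q$)
$\sqrt{\left(q{\left(3 \right)} - 1336\right) + Z{\left(18 \right)}} = \sqrt{\left(\left(2 + 3\right) - 1336\right) + 18^{2}} = \sqrt{\left(5 - 1336\right) + 324} = \sqrt{-1331 + 324} = \sqrt{-1007} = i \sqrt{1007}$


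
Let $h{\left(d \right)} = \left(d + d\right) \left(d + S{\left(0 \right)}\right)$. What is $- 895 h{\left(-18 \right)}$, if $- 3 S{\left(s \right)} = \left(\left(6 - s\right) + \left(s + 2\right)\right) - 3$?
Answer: $-633660$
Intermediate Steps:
$S{\left(s \right)} = - \frac{5}{3}$ ($S{\left(s \right)} = - \frac{\left(\left(6 - s\right) + \left(s + 2\right)\right) - 3}{3} = - \frac{\left(\left(6 - s\right) + \left(2 + s\right)\right) - 3}{3} = - \frac{8 - 3}{3} = \left(- \frac{1}{3}\right) 5 = - \frac{5}{3}$)
$h{\left(d \right)} = 2 d \left(- \frac{5}{3} + d\right)$ ($h{\left(d \right)} = \left(d + d\right) \left(d - \frac{5}{3}\right) = 2 d \left(- \frac{5}{3} + d\right)$)
$- 895 h{\left(-18 \right)} = - 895 \cdot \frac{2}{3} \left(-18\right) \left(-5 + 3 \left(-18\right)\right) = - 895 \cdot \frac{2}{3} \left(-18\right) \left(-5 - 54\right) = - 895 \cdot \frac{2}{3} \left(-18\right) \left(-59\right) = \left(-895\right) 708 = -633660$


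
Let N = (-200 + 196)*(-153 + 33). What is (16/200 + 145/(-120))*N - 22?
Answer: -2818/5 ≈ -563.60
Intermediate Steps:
N = 480 (N = -4*(-120) = 480)
(16/200 + 145/(-120))*N - 22 = (16/200 + 145/(-120))*480 - 22 = (16*(1/200) + 145*(-1/120))*480 - 22 = (2/25 - 29/24)*480 - 22 = -677/600*480 - 22 = -2708/5 - 22 = -2818/5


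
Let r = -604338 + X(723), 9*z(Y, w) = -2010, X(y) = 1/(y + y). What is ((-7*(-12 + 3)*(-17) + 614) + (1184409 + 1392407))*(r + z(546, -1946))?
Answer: -2252241925963633/1446 ≈ -1.5576e+12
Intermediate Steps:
X(y) = 1/(2*y)
z(Y, w) = -670/3 (z(Y, w) = (⅑)*(-2010) = -670/3)
r = -873872747/1446 (r = -604338 + (½)/723 = -604338 + (½)*(1/723) = -604338 + 1/1446 = -873872747/1446 ≈ -6.0434e+5)
((-7*(-12 + 3)*(-17) + 614) + (1184409 + 1392407))*(r + z(546, -1946)) = ((-7*(-12 + 3)*(-17) + 614) + (1184409 + 1392407))*(-873872747/1446 - 670/3) = ((-7*(-9)*(-17) + 614) + 2576816)*(-874195687/1446) = ((63*(-17) + 614) + 2576816)*(-874195687/1446) = ((-1071 + 614) + 2576816)*(-874195687/1446) = (-457 + 2576816)*(-874195687/1446) = 2576359*(-874195687/1446) = -2252241925963633/1446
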